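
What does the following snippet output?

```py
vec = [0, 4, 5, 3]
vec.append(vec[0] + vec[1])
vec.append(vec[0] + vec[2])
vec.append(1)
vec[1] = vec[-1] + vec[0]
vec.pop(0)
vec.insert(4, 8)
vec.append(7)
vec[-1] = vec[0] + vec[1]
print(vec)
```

append vec[0]+vec[1] = 0+4 = 4 → [0, 4, 5, 3, 4]
append vec[0]+vec[2] = 0+5 = 5 → [0, 4, 5, 3, 4, 5]
append 1 → [0, 4, 5, 3, 4, 5, 1]
vec[1] = vec[-1]+vec[0] = 1+0 = 1 → [0, 1, 5, 3, 4, 5, 1]
pop(0) removes 0 → [1, 5, 3, 4, 5, 1]
insert 8 at 4 → [1, 5, 3, 4, 8, 5, 1]
append 7 → [1, 5, 3, 4, 8, 5, 1, 7]
vec[-1] = vec[0]+vec[1] = 1+5 = 6 → [1, 5, 3, 4, 8, 5, 1, 6]

[1, 5, 3, 4, 8, 5, 1, 6]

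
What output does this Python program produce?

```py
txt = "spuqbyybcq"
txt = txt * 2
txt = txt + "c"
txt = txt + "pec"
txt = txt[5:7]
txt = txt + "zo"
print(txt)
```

yyzo

repeat ×2 → 'spuqbyybcqspuqbyybcq'
+ 'c' → 'spuqbyybcqspuqbyybcqc'
+ 'pec' → 'spuqbyybcqspuqbyybcqcpec'
slice [5:7] → 'yy'
+ 'zo' → 'yyzo'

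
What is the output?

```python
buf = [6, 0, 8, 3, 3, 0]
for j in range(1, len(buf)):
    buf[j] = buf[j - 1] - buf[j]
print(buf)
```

j=1: buf[1] = 6-0 = 6 → [6, 6, 8, 3, 3, 0]
j=2: buf[2] = 6-8 = -2 → [6, 6, -2, 3, 3, 0]
j=3: buf[3] = (-2)-3 = -5 → [6, 6, -2, -5, 3, 0]
j=4: buf[4] = (-5)-3 = -8 → [6, 6, -2, -5, -8, 0]
j=5: buf[5] = (-8)-0 = -8 → [6, 6, -2, -5, -8, -8]

[6, 6, -2, -5, -8, -8]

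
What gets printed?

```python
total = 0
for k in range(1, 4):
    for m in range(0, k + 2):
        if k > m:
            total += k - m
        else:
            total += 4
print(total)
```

34

k=1,m=0: 1>0, total = 0+1 = 1
k=1,m=1: not 1>1, total = 1+4 = 5
k=1,m=2: not 1>2, total = 5+4 = 9
k=2,m=0: 2>0, total = 9+2 = 11
k=2,m=1: 2>1, total = 11+1 = 12
k=2,m=2: not 2>2, total = 12+4 = 16
k=2,m=3: not 2>3, total = 16+4 = 20
k=3,m=0: 3>0, total = 20+3 = 23
k=3,m=1: 3>1, total = 23+2 = 25
k=3,m=2: 3>2, total = 25+1 = 26
k=3,m=3: not 3>3, total = 26+4 = 30
k=3,m=4: not 3>4, total = 30+4 = 34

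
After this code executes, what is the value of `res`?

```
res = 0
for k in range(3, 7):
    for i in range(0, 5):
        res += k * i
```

180

k=3,i=0: res = 0+0 = 0
k=3,i=1: res = 0+3 = 3
k=3,i=2: res = 3+6 = 9
k=3,i=3: res = 9+9 = 18
k=3,i=4: res = 18+12 = 30
k=4,i=0: res = 30+0 = 30
k=4,i=1: res = 30+4 = 34
k=4,i=2: res = 34+8 = 42
k=4,i=3: res = 42+12 = 54
k=4,i=4: res = 54+16 = 70
k=5,i=0: res = 70+0 = 70
k=5,i=1: res = 70+5 = 75
k=5,i=2: res = 75+10 = 85
k=5,i=3: res = 85+15 = 100
k=5,i=4: res = 100+20 = 120
k=6,i=0: res = 120+0 = 120
k=6,i=1: res = 120+6 = 126
k=6,i=2: res = 126+12 = 138
k=6,i=3: res = 138+18 = 156
k=6,i=4: res = 156+24 = 180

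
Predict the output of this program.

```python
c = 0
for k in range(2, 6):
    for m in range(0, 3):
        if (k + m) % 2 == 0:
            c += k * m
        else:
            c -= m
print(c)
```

14

k=2,m=0: even sum, c = 0+0 = 0
k=2,m=1: odd sum, c = 0-1 = -1
k=2,m=2: even sum, c = (-1)+4 = 3
k=3,m=0: odd sum, c = 3-0 = 3
k=3,m=1: even sum, c = 3+3 = 6
k=3,m=2: odd sum, c = 6-2 = 4
k=4,m=0: even sum, c = 4+0 = 4
k=4,m=1: odd sum, c = 4-1 = 3
k=4,m=2: even sum, c = 3+8 = 11
k=5,m=0: odd sum, c = 11-0 = 11
k=5,m=1: even sum, c = 11+5 = 16
k=5,m=2: odd sum, c = 16-2 = 14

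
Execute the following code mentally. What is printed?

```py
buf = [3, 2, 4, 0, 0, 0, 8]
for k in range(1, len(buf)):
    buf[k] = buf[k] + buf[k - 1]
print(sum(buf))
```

61

k=1: buf[1] = 2+3 = 5 → [3, 5, 4, 0, 0, 0, 8]
k=2: buf[2] = 4+5 = 9 → [3, 5, 9, 0, 0, 0, 8]
k=3: buf[3] = 0+9 = 9 → [3, 5, 9, 9, 0, 0, 8]
k=4: buf[4] = 0+9 = 9 → [3, 5, 9, 9, 9, 0, 8]
k=5: buf[5] = 0+9 = 9 → [3, 5, 9, 9, 9, 9, 8]
k=6: buf[6] = 8+9 = 17 → [3, 5, 9, 9, 9, 9, 17]
sum = 61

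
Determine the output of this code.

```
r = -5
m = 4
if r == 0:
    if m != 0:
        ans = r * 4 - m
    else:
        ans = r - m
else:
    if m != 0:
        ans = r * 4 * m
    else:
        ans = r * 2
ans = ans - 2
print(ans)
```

r=-5, m=4
r == 0 is False; m != 0 is True
→ ans = r * 4 * m = -80
ans = (-80)-2 = -82

-82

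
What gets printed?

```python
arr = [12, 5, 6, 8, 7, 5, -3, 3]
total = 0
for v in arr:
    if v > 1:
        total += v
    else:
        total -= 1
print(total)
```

v=12: >1, total = 0+12 = 12
v=5: >1, total = 12+5 = 17
v=6: >1, total = 17+6 = 23
v=8: >1, total = 23+8 = 31
v=7: >1, total = 31+7 = 38
v=5: >1, total = 38+5 = 43
v=-3: not >1, total = 43-1 = 42
v=3: >1, total = 42+3 = 45

45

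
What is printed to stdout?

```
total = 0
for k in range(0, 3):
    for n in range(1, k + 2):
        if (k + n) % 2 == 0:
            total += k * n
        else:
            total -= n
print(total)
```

-2

k=0,n=1: odd sum, total = 0-1 = -1
k=1,n=1: even sum, total = (-1)+1 = 0
k=1,n=2: odd sum, total = 0-2 = -2
k=2,n=1: odd sum, total = (-2)-1 = -3
k=2,n=2: even sum, total = (-3)+4 = 1
k=2,n=3: odd sum, total = 1-3 = -2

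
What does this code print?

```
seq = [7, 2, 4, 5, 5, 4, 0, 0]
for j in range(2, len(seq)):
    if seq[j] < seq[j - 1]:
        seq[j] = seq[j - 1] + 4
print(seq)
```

j=2: 4>=2, unchanged → [7, 2, 4, 5, 5, 4, 0, 0]
j=3: 5>=4, unchanged → [7, 2, 4, 5, 5, 4, 0, 0]
j=4: 5>=5, unchanged → [7, 2, 4, 5, 5, 4, 0, 0]
j=5: 4<5, seq[5] = 5+4 = 9 → [7, 2, 4, 5, 5, 9, 0, 0]
j=6: 0<9, seq[6] = 9+4 = 13 → [7, 2, 4, 5, 5, 9, 13, 0]
j=7: 0<13, seq[7] = 13+4 = 17 → [7, 2, 4, 5, 5, 9, 13, 17]

[7, 2, 4, 5, 5, 9, 13, 17]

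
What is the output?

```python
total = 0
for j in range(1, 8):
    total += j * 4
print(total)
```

112

j=1: total = 0+1*4 = 4
j=2: total = 4+2*4 = 12
j=3: total = 12+3*4 = 24
j=4: total = 24+4*4 = 40
j=5: total = 40+5*4 = 60
j=6: total = 60+6*4 = 84
j=7: total = 84+7*4 = 112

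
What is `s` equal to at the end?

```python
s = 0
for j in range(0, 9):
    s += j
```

36

j=0: s = 0+0 = 0
j=1: s = 0+1 = 1
j=2: s = 1+2 = 3
j=3: s = 3+3 = 6
j=4: s = 6+4 = 10
j=5: s = 10+5 = 15
j=6: s = 15+6 = 21
j=7: s = 21+7 = 28
j=8: s = 28+8 = 36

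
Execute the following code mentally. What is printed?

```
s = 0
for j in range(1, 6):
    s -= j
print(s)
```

-15

j=1: s = 0-1 = -1
j=2: s = (-1)-2 = -3
j=3: s = (-3)-3 = -6
j=4: s = (-6)-4 = -10
j=5: s = (-10)-5 = -15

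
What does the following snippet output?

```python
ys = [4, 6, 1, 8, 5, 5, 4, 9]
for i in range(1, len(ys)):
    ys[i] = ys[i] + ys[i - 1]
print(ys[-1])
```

i=1: ys[1] = 6+4 = 10 → [4, 10, 1, 8, 5, 5, 4, 9]
i=2: ys[2] = 1+10 = 11 → [4, 10, 11, 8, 5, 5, 4, 9]
i=3: ys[3] = 8+11 = 19 → [4, 10, 11, 19, 5, 5, 4, 9]
i=4: ys[4] = 5+19 = 24 → [4, 10, 11, 19, 24, 5, 4, 9]
i=5: ys[5] = 5+24 = 29 → [4, 10, 11, 19, 24, 29, 4, 9]
i=6: ys[6] = 4+29 = 33 → [4, 10, 11, 19, 24, 29, 33, 9]
i=7: ys[7] = 9+33 = 42 → [4, 10, 11, 19, 24, 29, 33, 42]

42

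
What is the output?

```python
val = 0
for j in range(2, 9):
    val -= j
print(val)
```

-35

j=2: val = 0-2 = -2
j=3: val = (-2)-3 = -5
j=4: val = (-5)-4 = -9
j=5: val = (-9)-5 = -14
j=6: val = (-14)-6 = -20
j=7: val = (-20)-7 = -27
j=8: val = (-27)-8 = -35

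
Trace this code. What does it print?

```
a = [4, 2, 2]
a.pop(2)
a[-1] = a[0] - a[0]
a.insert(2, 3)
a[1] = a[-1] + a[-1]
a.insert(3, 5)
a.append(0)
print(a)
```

[4, 6, 3, 5, 0]

pop(2) removes 2 → [4, 2]
a[-1] = a[0]-a[0] = 4-4 = 0 → [4, 0]
insert 3 at 2 → [4, 0, 3]
a[1] = a[-1]+a[-1] = 3+3 = 6 → [4, 6, 3]
insert 5 at 3 → [4, 6, 3, 5]
append 0 → [4, 6, 3, 5, 0]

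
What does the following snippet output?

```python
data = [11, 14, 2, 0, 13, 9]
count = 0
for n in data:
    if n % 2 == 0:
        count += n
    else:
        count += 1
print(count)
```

n=11: not even, count = 0+1 = 1
n=14: even, count = 1+14 = 15
n=2: even, count = 15+2 = 17
n=0: even, count = 17+0 = 17
n=13: not even, count = 17+1 = 18
n=9: not even, count = 18+1 = 19

19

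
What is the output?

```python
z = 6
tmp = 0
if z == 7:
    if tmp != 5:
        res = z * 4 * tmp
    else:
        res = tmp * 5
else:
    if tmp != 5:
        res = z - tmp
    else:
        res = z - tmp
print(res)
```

6

z=6, tmp=0
z == 7 is False; tmp != 5 is True
→ res = z - tmp = 6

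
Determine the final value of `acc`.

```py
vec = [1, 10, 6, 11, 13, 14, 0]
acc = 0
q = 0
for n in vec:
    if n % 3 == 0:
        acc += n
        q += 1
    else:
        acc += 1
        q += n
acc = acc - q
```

-40

n=1: not %3==0, acc = 0+1 = 1; q=1
n=10: not %3==0, acc = 1+1 = 2; q=11
n=6: %3==0, acc = 2+6 = 8; q=12
n=11: not %3==0, acc = 8+1 = 9; q=23
n=13: not %3==0, acc = 9+1 = 10; q=36
n=14: not %3==0, acc = 10+1 = 11; q=50
n=0: %3==0, acc = 11+0 = 11; q=51
acc-q = 11-51 = -40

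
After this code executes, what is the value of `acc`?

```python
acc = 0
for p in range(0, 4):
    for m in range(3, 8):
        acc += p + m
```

p=0,m=3: acc = 0+3 = 3
p=0,m=4: acc = 3+4 = 7
p=0,m=5: acc = 7+5 = 12
p=0,m=6: acc = 12+6 = 18
p=0,m=7: acc = 18+7 = 25
p=1,m=3: acc = 25+4 = 29
p=1,m=4: acc = 29+5 = 34
p=1,m=5: acc = 34+6 = 40
p=1,m=6: acc = 40+7 = 47
p=1,m=7: acc = 47+8 = 55
p=2,m=3: acc = 55+5 = 60
p=2,m=4: acc = 60+6 = 66
p=2,m=5: acc = 66+7 = 73
p=2,m=6: acc = 73+8 = 81
p=2,m=7: acc = 81+9 = 90
p=3,m=3: acc = 90+6 = 96
p=3,m=4: acc = 96+7 = 103
p=3,m=5: acc = 103+8 = 111
p=3,m=6: acc = 111+9 = 120
p=3,m=7: acc = 120+10 = 130

130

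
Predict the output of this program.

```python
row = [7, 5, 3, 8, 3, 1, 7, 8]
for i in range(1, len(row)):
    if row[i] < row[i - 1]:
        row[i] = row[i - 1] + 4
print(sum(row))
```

i=1: 5<7, row[1] = 7+4 = 11 → [7, 11, 3, 8, 3, 1, 7, 8]
i=2: 3<11, row[2] = 11+4 = 15 → [7, 11, 15, 8, 3, 1, 7, 8]
i=3: 8<15, row[3] = 15+4 = 19 → [7, 11, 15, 19, 3, 1, 7, 8]
i=4: 3<19, row[4] = 19+4 = 23 → [7, 11, 15, 19, 23, 1, 7, 8]
i=5: 1<23, row[5] = 23+4 = 27 → [7, 11, 15, 19, 23, 27, 7, 8]
i=6: 7<27, row[6] = 27+4 = 31 → [7, 11, 15, 19, 23, 27, 31, 8]
i=7: 8<31, row[7] = 31+4 = 35 → [7, 11, 15, 19, 23, 27, 31, 35]
sum = 168

168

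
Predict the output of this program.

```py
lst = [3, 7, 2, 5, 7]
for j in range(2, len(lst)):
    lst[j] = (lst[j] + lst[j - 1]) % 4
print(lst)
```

[3, 7, 1, 2, 1]

j=2: lst[2] = (2+7)%4 = 1 → [3, 7, 1, 5, 7]
j=3: lst[3] = (5+1)%4 = 2 → [3, 7, 1, 2, 7]
j=4: lst[4] = (7+2)%4 = 1 → [3, 7, 1, 2, 1]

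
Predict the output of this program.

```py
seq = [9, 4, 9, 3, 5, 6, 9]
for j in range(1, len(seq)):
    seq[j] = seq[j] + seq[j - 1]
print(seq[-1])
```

j=1: seq[1] = 4+9 = 13 → [9, 13, 9, 3, 5, 6, 9]
j=2: seq[2] = 9+13 = 22 → [9, 13, 22, 3, 5, 6, 9]
j=3: seq[3] = 3+22 = 25 → [9, 13, 22, 25, 5, 6, 9]
j=4: seq[4] = 5+25 = 30 → [9, 13, 22, 25, 30, 6, 9]
j=5: seq[5] = 6+30 = 36 → [9, 13, 22, 25, 30, 36, 9]
j=6: seq[6] = 9+36 = 45 → [9, 13, 22, 25, 30, 36, 45]

45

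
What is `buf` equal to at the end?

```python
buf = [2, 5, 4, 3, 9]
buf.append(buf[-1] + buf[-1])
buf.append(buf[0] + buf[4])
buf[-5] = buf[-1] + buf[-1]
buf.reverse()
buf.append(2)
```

[11, 18, 9, 3, 22, 5, 2, 2]

append buf[-1]+buf[-1] = 9+9 = 18 → [2, 5, 4, 3, 9, 18]
append buf[0]+buf[4] = 2+9 = 11 → [2, 5, 4, 3, 9, 18, 11]
buf[-5] = buf[-1]+buf[-1] = 11+11 = 22 → [2, 5, 22, 3, 9, 18, 11]
reverse → [11, 18, 9, 3, 22, 5, 2]
append 2 → [11, 18, 9, 3, 22, 5, 2, 2]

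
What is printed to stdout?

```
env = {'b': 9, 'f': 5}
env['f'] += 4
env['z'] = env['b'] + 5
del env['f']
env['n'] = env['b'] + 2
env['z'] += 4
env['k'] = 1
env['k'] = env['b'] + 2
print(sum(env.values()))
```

env['f'] = 5+4 = 9 → {'b': 9, 'f': 9}
env['z'] = env['b']+5 = 14 → {'b': 9, 'f': 9, 'z': 14}
del 'f' → {'b': 9, 'z': 14}
env['n'] = env['b']+2 = 11 → {'b': 9, 'z': 14, 'n': 11}
env['z'] = 14+4 = 18 → {'b': 9, 'z': 18, 'n': 11}
env['k'] = 1 → {'b': 9, 'z': 18, 'n': 11, 'k': 1}
env['k'] = env['b']+2 = 11 → {'b': 9, 'z': 18, 'n': 11, 'k': 11}
sum of values = 49

49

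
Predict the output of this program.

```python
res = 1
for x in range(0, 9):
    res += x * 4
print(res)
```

145

x=0: res = 1+0*4 = 1
x=1: res = 1+1*4 = 5
x=2: res = 5+2*4 = 13
x=3: res = 13+3*4 = 25
x=4: res = 25+4*4 = 41
x=5: res = 41+5*4 = 61
x=6: res = 61+6*4 = 85
x=7: res = 85+7*4 = 113
x=8: res = 113+8*4 = 145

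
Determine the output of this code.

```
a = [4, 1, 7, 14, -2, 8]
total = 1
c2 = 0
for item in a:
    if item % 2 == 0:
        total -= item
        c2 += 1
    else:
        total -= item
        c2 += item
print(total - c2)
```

item=4: even, total = 1-4 = -3; c2=1
item=1: not even, total = (-3)-1 = -4; c2=2
item=7: not even, total = (-4)-7 = -11; c2=9
item=14: even, total = (-11)-14 = -25; c2=10
item=-2: even, total = (-25)-(-2) = -23; c2=11
item=8: even, total = (-23)-8 = -31; c2=12
total-c2 = (-31)-12 = -43

-43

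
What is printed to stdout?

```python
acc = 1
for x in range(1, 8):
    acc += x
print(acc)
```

x=1: acc = 1+1 = 2
x=2: acc = 2+2 = 4
x=3: acc = 4+3 = 7
x=4: acc = 7+4 = 11
x=5: acc = 11+5 = 16
x=6: acc = 16+6 = 22
x=7: acc = 22+7 = 29

29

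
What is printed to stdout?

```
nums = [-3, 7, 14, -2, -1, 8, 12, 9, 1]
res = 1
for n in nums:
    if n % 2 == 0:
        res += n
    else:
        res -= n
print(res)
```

20

n=-3: not even, res = 1-(-3) = 4
n=7: not even, res = 4-7 = -3
n=14: even, res = (-3)+14 = 11
n=-2: even, res = 11+(-2) = 9
n=-1: not even, res = 9-(-1) = 10
n=8: even, res = 10+8 = 18
n=12: even, res = 18+12 = 30
n=9: not even, res = 30-9 = 21
n=1: not even, res = 21-1 = 20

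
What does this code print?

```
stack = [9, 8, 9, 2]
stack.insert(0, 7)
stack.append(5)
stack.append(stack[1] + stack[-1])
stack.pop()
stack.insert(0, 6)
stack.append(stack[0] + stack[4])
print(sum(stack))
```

61

insert 7 at 0 → [7, 9, 8, 9, 2]
append 5 → [7, 9, 8, 9, 2, 5]
append stack[1]+stack[-1] = 9+5 = 14 → [7, 9, 8, 9, 2, 5, 14]
pop() removes 14 → [7, 9, 8, 9, 2, 5]
insert 6 at 0 → [6, 7, 9, 8, 9, 2, 5]
append stack[0]+stack[4] = 6+9 = 15 → [6, 7, 9, 8, 9, 2, 5, 15]
sum = 61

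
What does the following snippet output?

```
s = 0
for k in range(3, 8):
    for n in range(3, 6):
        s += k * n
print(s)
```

300

k=3,n=3: s = 0+9 = 9
k=3,n=4: s = 9+12 = 21
k=3,n=5: s = 21+15 = 36
k=4,n=3: s = 36+12 = 48
k=4,n=4: s = 48+16 = 64
k=4,n=5: s = 64+20 = 84
k=5,n=3: s = 84+15 = 99
k=5,n=4: s = 99+20 = 119
k=5,n=5: s = 119+25 = 144
k=6,n=3: s = 144+18 = 162
k=6,n=4: s = 162+24 = 186
k=6,n=5: s = 186+30 = 216
k=7,n=3: s = 216+21 = 237
k=7,n=4: s = 237+28 = 265
k=7,n=5: s = 265+35 = 300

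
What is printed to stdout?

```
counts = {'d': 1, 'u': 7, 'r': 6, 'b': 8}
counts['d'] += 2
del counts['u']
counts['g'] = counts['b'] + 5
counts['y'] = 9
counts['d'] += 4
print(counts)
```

counts['d'] = 1+2 = 3 → {'d': 3, 'u': 7, 'r': 6, 'b': 8}
del 'u' → {'d': 3, 'r': 6, 'b': 8}
counts['g'] = counts['b']+5 = 13 → {'d': 3, 'r': 6, 'b': 8, 'g': 13}
counts['y'] = 9 → {'d': 3, 'r': 6, 'b': 8, 'g': 13, 'y': 9}
counts['d'] = 3+4 = 7 → {'d': 7, 'r': 6, 'b': 8, 'g': 13, 'y': 9}

{'d': 7, 'r': 6, 'b': 8, 'g': 13, 'y': 9}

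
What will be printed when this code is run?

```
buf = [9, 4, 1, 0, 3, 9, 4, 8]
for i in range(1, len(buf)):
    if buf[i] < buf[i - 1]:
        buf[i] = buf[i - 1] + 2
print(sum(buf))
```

128

i=1: 4<9, buf[1] = 9+2 = 11 → [9, 11, 1, 0, 3, 9, 4, 8]
i=2: 1<11, buf[2] = 11+2 = 13 → [9, 11, 13, 0, 3, 9, 4, 8]
i=3: 0<13, buf[3] = 13+2 = 15 → [9, 11, 13, 15, 3, 9, 4, 8]
i=4: 3<15, buf[4] = 15+2 = 17 → [9, 11, 13, 15, 17, 9, 4, 8]
i=5: 9<17, buf[5] = 17+2 = 19 → [9, 11, 13, 15, 17, 19, 4, 8]
i=6: 4<19, buf[6] = 19+2 = 21 → [9, 11, 13, 15, 17, 19, 21, 8]
i=7: 8<21, buf[7] = 21+2 = 23 → [9, 11, 13, 15, 17, 19, 21, 23]
sum = 128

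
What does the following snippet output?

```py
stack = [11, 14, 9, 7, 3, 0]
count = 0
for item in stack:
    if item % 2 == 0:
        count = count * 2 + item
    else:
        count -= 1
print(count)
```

item=11: not even, count = 0-1 = -1
item=14: even, count = (-1)*2+14 = 12
item=9: not even, count = 12-1 = 11
item=7: not even, count = 11-1 = 10
item=3: not even, count = 10-1 = 9
item=0: even, count = 9*2+0 = 18

18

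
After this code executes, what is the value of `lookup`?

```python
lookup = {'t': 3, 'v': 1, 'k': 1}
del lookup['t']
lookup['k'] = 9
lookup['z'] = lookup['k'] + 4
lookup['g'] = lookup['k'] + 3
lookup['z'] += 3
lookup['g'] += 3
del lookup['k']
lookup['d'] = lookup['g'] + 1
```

del 't' → {'v': 1, 'k': 1}
lookup['k'] = 9 → {'v': 1, 'k': 9}
lookup['z'] = lookup['k']+4 = 13 → {'v': 1, 'k': 9, 'z': 13}
lookup['g'] = lookup['k']+3 = 12 → {'v': 1, 'k': 9, 'z': 13, 'g': 12}
lookup['z'] = 13+3 = 16 → {'v': 1, 'k': 9, 'z': 16, 'g': 12}
lookup['g'] = 12+3 = 15 → {'v': 1, 'k': 9, 'z': 16, 'g': 15}
del 'k' → {'v': 1, 'z': 16, 'g': 15}
lookup['d'] = lookup['g']+1 = 16 → {'v': 1, 'z': 16, 'g': 15, 'd': 16}

{'v': 1, 'z': 16, 'g': 15, 'd': 16}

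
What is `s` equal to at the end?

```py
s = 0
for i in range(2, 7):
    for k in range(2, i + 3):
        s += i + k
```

215

i=2,k=2: s = 0+4 = 4
i=2,k=3: s = 4+5 = 9
i=2,k=4: s = 9+6 = 15
i=3,k=2: s = 15+5 = 20
i=3,k=3: s = 20+6 = 26
i=3,k=4: s = 26+7 = 33
i=3,k=5: s = 33+8 = 41
i=4,k=2: s = 41+6 = 47
i=4,k=3: s = 47+7 = 54
i=4,k=4: s = 54+8 = 62
i=4,k=5: s = 62+9 = 71
i=4,k=6: s = 71+10 = 81
i=5,k=2: s = 81+7 = 88
i=5,k=3: s = 88+8 = 96
i=5,k=4: s = 96+9 = 105
i=5,k=5: s = 105+10 = 115
i=5,k=6: s = 115+11 = 126
i=5,k=7: s = 126+12 = 138
i=6,k=2: s = 138+8 = 146
i=6,k=3: s = 146+9 = 155
i=6,k=4: s = 155+10 = 165
i=6,k=5: s = 165+11 = 176
i=6,k=6: s = 176+12 = 188
i=6,k=7: s = 188+13 = 201
i=6,k=8: s = 201+14 = 215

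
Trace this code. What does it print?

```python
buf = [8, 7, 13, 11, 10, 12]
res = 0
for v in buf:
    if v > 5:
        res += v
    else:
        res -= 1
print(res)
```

v=8: >5, res = 0+8 = 8
v=7: >5, res = 8+7 = 15
v=13: >5, res = 15+13 = 28
v=11: >5, res = 28+11 = 39
v=10: >5, res = 39+10 = 49
v=12: >5, res = 49+12 = 61

61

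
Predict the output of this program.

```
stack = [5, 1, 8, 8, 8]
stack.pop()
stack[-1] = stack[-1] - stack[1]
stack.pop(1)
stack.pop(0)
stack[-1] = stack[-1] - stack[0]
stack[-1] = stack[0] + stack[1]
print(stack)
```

[8, 7]

pop() removes 8 → [5, 1, 8, 8]
stack[-1] = stack[-1]-stack[1] = 8-1 = 7 → [5, 1, 8, 7]
pop(1) removes 1 → [5, 8, 7]
pop(0) removes 5 → [8, 7]
stack[-1] = stack[-1]-stack[0] = 7-8 = -1 → [8, -1]
stack[-1] = stack[0]+stack[1] = 8+(-1) = 7 → [8, 7]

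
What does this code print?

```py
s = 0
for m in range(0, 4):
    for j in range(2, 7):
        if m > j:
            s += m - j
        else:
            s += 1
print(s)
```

20

m=0,j=2: not 0>2, s = 0+1 = 1
m=0,j=3: not 0>3, s = 1+1 = 2
m=0,j=4: not 0>4, s = 2+1 = 3
m=0,j=5: not 0>5, s = 3+1 = 4
m=0,j=6: not 0>6, s = 4+1 = 5
m=1,j=2: not 1>2, s = 5+1 = 6
m=1,j=3: not 1>3, s = 6+1 = 7
m=1,j=4: not 1>4, s = 7+1 = 8
m=1,j=5: not 1>5, s = 8+1 = 9
m=1,j=6: not 1>6, s = 9+1 = 10
m=2,j=2: not 2>2, s = 10+1 = 11
m=2,j=3: not 2>3, s = 11+1 = 12
m=2,j=4: not 2>4, s = 12+1 = 13
m=2,j=5: not 2>5, s = 13+1 = 14
m=2,j=6: not 2>6, s = 14+1 = 15
m=3,j=2: 3>2, s = 15+1 = 16
m=3,j=3: not 3>3, s = 16+1 = 17
m=3,j=4: not 3>4, s = 17+1 = 18
m=3,j=5: not 3>5, s = 18+1 = 19
m=3,j=6: not 3>6, s = 19+1 = 20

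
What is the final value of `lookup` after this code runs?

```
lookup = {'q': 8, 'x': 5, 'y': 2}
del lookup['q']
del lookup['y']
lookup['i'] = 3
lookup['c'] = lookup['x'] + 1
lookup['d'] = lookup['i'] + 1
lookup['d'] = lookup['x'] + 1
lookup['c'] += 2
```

{'x': 5, 'i': 3, 'c': 8, 'd': 6}

del 'q' → {'x': 5, 'y': 2}
del 'y' → {'x': 5}
lookup['i'] = 3 → {'x': 5, 'i': 3}
lookup['c'] = lookup['x']+1 = 6 → {'x': 5, 'i': 3, 'c': 6}
lookup['d'] = lookup['i']+1 = 4 → {'x': 5, 'i': 3, 'c': 6, 'd': 4}
lookup['d'] = lookup['x']+1 = 6 → {'x': 5, 'i': 3, 'c': 6, 'd': 6}
lookup['c'] = 6+2 = 8 → {'x': 5, 'i': 3, 'c': 8, 'd': 6}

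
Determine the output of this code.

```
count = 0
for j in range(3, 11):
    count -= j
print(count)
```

j=3: count = 0-3 = -3
j=4: count = (-3)-4 = -7
j=5: count = (-7)-5 = -12
j=6: count = (-12)-6 = -18
j=7: count = (-18)-7 = -25
j=8: count = (-25)-8 = -33
j=9: count = (-33)-9 = -42
j=10: count = (-42)-10 = -52

-52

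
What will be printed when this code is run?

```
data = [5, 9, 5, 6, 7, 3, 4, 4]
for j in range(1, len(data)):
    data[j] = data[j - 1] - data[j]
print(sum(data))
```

-132

j=1: data[1] = 5-9 = -4 → [5, -4, 5, 6, 7, 3, 4, 4]
j=2: data[2] = (-4)-5 = -9 → [5, -4, -9, 6, 7, 3, 4, 4]
j=3: data[3] = (-9)-6 = -15 → [5, -4, -9, -15, 7, 3, 4, 4]
j=4: data[4] = (-15)-7 = -22 → [5, -4, -9, -15, -22, 3, 4, 4]
j=5: data[5] = (-22)-3 = -25 → [5, -4, -9, -15, -22, -25, 4, 4]
j=6: data[6] = (-25)-4 = -29 → [5, -4, -9, -15, -22, -25, -29, 4]
j=7: data[7] = (-29)-4 = -33 → [5, -4, -9, -15, -22, -25, -29, -33]
sum = -132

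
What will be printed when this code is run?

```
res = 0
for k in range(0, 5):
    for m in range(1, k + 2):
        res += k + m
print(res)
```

k=0,m=1: res = 0+1 = 1
k=1,m=1: res = 1+2 = 3
k=1,m=2: res = 3+3 = 6
k=2,m=1: res = 6+3 = 9
k=2,m=2: res = 9+4 = 13
k=2,m=3: res = 13+5 = 18
k=3,m=1: res = 18+4 = 22
k=3,m=2: res = 22+5 = 27
k=3,m=3: res = 27+6 = 33
k=3,m=4: res = 33+7 = 40
k=4,m=1: res = 40+5 = 45
k=4,m=2: res = 45+6 = 51
k=4,m=3: res = 51+7 = 58
k=4,m=4: res = 58+8 = 66
k=4,m=5: res = 66+9 = 75

75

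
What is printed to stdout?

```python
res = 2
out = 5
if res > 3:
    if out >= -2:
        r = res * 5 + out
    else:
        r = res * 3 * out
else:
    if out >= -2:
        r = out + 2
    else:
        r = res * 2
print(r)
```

7

res=2, out=5
res > 3 is False; out >= -2 is True
→ r = out + 2 = 7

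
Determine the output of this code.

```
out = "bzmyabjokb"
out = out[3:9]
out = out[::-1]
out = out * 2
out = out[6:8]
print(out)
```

ko

slice [3:9] → 'yabjok'
reverse → 'kojbay'
repeat ×2 → 'kojbaykojbay'
slice [6:8] → 'ko'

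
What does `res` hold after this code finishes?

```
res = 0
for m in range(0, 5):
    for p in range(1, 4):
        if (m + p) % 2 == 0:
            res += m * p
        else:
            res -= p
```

12

m=0,p=1: odd sum, res = 0-1 = -1
m=0,p=2: even sum, res = (-1)+0 = -1
m=0,p=3: odd sum, res = (-1)-3 = -4
m=1,p=1: even sum, res = (-4)+1 = -3
m=1,p=2: odd sum, res = (-3)-2 = -5
m=1,p=3: even sum, res = (-5)+3 = -2
m=2,p=1: odd sum, res = (-2)-1 = -3
m=2,p=2: even sum, res = (-3)+4 = 1
m=2,p=3: odd sum, res = 1-3 = -2
m=3,p=1: even sum, res = (-2)+3 = 1
m=3,p=2: odd sum, res = 1-2 = -1
m=3,p=3: even sum, res = (-1)+9 = 8
m=4,p=1: odd sum, res = 8-1 = 7
m=4,p=2: even sum, res = 7+8 = 15
m=4,p=3: odd sum, res = 15-3 = 12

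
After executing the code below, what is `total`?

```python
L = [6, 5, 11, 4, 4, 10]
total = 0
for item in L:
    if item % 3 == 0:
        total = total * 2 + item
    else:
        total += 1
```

item=6: %3==0, total = 0*2+6 = 6
item=5: not %3==0, total = 6+1 = 7
item=11: not %3==0, total = 7+1 = 8
item=4: not %3==0, total = 8+1 = 9
item=4: not %3==0, total = 9+1 = 10
item=10: not %3==0, total = 10+1 = 11

11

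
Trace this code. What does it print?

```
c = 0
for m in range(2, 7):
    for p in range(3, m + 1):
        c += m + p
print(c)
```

90

m=3,p=3: c = 0+6 = 6
m=4,p=3: c = 6+7 = 13
m=4,p=4: c = 13+8 = 21
m=5,p=3: c = 21+8 = 29
m=5,p=4: c = 29+9 = 38
m=5,p=5: c = 38+10 = 48
m=6,p=3: c = 48+9 = 57
m=6,p=4: c = 57+10 = 67
m=6,p=5: c = 67+11 = 78
m=6,p=6: c = 78+12 = 90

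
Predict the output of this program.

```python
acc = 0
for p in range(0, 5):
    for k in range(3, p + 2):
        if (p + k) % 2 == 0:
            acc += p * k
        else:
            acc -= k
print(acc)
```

10

p=2,k=3: odd sum, acc = 0-3 = -3
p=3,k=3: even sum, acc = (-3)+9 = 6
p=3,k=4: odd sum, acc = 6-4 = 2
p=4,k=3: odd sum, acc = 2-3 = -1
p=4,k=4: even sum, acc = (-1)+16 = 15
p=4,k=5: odd sum, acc = 15-5 = 10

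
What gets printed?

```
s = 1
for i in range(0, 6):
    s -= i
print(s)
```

i=0: s = 1-0 = 1
i=1: s = 1-1 = 0
i=2: s = 0-2 = -2
i=3: s = (-2)-3 = -5
i=4: s = (-5)-4 = -9
i=5: s = (-9)-5 = -14

-14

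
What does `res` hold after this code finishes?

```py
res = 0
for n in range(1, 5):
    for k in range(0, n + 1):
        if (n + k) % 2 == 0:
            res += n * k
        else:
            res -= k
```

34

n=1,k=0: odd sum, res = 0-0 = 0
n=1,k=1: even sum, res = 0+1 = 1
n=2,k=0: even sum, res = 1+0 = 1
n=2,k=1: odd sum, res = 1-1 = 0
n=2,k=2: even sum, res = 0+4 = 4
n=3,k=0: odd sum, res = 4-0 = 4
n=3,k=1: even sum, res = 4+3 = 7
n=3,k=2: odd sum, res = 7-2 = 5
n=3,k=3: even sum, res = 5+9 = 14
n=4,k=0: even sum, res = 14+0 = 14
n=4,k=1: odd sum, res = 14-1 = 13
n=4,k=2: even sum, res = 13+8 = 21
n=4,k=3: odd sum, res = 21-3 = 18
n=4,k=4: even sum, res = 18+16 = 34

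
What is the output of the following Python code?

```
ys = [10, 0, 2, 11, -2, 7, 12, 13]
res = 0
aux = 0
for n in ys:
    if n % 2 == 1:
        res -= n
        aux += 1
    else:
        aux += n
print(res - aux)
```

n=10: not odd; aux=10
n=0: not odd; aux=10
n=2: not odd; aux=12
n=11: odd, res = 0-11 = -11; aux=13
n=-2: not odd; aux=11
n=7: odd, res = (-11)-7 = -18; aux=12
n=12: not odd; aux=24
n=13: odd, res = (-18)-13 = -31; aux=25
res-aux = (-31)-25 = -56

-56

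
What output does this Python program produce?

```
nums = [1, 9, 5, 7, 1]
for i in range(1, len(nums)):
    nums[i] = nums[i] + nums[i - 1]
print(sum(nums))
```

71

i=1: nums[1] = 9+1 = 10 → [1, 10, 5, 7, 1]
i=2: nums[2] = 5+10 = 15 → [1, 10, 15, 7, 1]
i=3: nums[3] = 7+15 = 22 → [1, 10, 15, 22, 1]
i=4: nums[4] = 1+22 = 23 → [1, 10, 15, 22, 23]
sum = 71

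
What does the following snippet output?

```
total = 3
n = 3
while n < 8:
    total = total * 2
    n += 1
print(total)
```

n=3: total = 3*2 = 6
n=4: total = 6*2 = 12
n=5: total = 12*2 = 24
n=6: total = 24*2 = 48
n=7: total = 48*2 = 96

96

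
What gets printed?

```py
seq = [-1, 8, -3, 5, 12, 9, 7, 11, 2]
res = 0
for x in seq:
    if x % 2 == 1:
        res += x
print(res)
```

28

x=-1: odd, res = 0+(-1) = -1
x=8: not odd
x=-3: odd, res = (-1)+(-3) = -4
x=5: odd, res = (-4)+5 = 1
x=12: not odd
x=9: odd, res = 1+9 = 10
x=7: odd, res = 10+7 = 17
x=11: odd, res = 17+11 = 28
x=2: not odd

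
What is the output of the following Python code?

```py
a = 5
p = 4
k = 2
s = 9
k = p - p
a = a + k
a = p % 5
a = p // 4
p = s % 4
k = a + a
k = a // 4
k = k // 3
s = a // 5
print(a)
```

k = 4-4 = 0
a = 5+0 = 5
a = 4%5 = 4
a = 4//4 = 1
p = 9%4 = 1
k = 1+1 = 2
k = 1//4 = 0
k = 0//3 = 0
s = 1//5 = 0

1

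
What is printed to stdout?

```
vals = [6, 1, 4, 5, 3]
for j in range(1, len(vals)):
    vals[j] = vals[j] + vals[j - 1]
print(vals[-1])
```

19

j=1: vals[1] = 1+6 = 7 → [6, 7, 4, 5, 3]
j=2: vals[2] = 4+7 = 11 → [6, 7, 11, 5, 3]
j=3: vals[3] = 5+11 = 16 → [6, 7, 11, 16, 3]
j=4: vals[4] = 3+16 = 19 → [6, 7, 11, 16, 19]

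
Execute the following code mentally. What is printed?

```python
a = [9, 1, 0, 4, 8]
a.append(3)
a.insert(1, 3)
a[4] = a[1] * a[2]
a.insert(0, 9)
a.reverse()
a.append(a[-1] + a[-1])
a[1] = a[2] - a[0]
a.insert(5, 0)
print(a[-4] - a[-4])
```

append 3 → [9, 1, 0, 4, 8, 3]
insert 3 at 1 → [9, 3, 1, 0, 4, 8, 3]
a[4] = a[1]*a[2] = 3*1 = 3 → [9, 3, 1, 0, 3, 8, 3]
insert 9 at 0 → [9, 9, 3, 1, 0, 3, 8, 3]
reverse → [3, 8, 3, 0, 1, 3, 9, 9]
append a[-1]+a[-1] = 9+9 = 18 → [3, 8, 3, 0, 1, 3, 9, 9, 18]
a[1] = a[2]-a[0] = 3-3 = 0 → [3, 0, 3, 0, 1, 3, 9, 9, 18]
insert 0 at 5 → [3, 0, 3, 0, 1, 0, 3, 9, 9, 18]
a[-4]-a[-4] = 3-3 = 0

0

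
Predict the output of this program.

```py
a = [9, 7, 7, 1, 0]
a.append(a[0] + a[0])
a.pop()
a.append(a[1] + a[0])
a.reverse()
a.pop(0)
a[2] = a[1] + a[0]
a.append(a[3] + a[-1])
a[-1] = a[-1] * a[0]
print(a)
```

[0, 1, 1, 7, 9, 0]

append a[0]+a[0] = 9+9 = 18 → [9, 7, 7, 1, 0, 18]
pop() removes 18 → [9, 7, 7, 1, 0]
append a[1]+a[0] = 7+9 = 16 → [9, 7, 7, 1, 0, 16]
reverse → [16, 0, 1, 7, 7, 9]
pop(0) removes 16 → [0, 1, 7, 7, 9]
a[2] = a[1]+a[0] = 1+0 = 1 → [0, 1, 1, 7, 9]
append a[3]+a[-1] = 7+9 = 16 → [0, 1, 1, 7, 9, 16]
a[-1] = a[-1]*a[0] = 16*0 = 0 → [0, 1, 1, 7, 9, 0]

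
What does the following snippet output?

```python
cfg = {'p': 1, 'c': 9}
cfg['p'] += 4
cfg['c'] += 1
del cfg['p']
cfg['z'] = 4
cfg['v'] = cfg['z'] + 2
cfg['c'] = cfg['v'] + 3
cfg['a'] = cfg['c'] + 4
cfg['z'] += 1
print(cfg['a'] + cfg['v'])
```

cfg['p'] = 1+4 = 5 → {'p': 5, 'c': 9}
cfg['c'] = 9+1 = 10 → {'p': 5, 'c': 10}
del 'p' → {'c': 10}
cfg['z'] = 4 → {'c': 10, 'z': 4}
cfg['v'] = cfg['z']+2 = 6 → {'c': 10, 'z': 4, 'v': 6}
cfg['c'] = cfg['v']+3 = 9 → {'c': 9, 'z': 4, 'v': 6}
cfg['a'] = cfg['c']+4 = 13 → {'c': 9, 'z': 4, 'v': 6, 'a': 13}
cfg['z'] = 4+1 = 5 → {'c': 9, 'z': 5, 'v': 6, 'a': 13}
cfg['a']+cfg['v'] = 13+6 = 19

19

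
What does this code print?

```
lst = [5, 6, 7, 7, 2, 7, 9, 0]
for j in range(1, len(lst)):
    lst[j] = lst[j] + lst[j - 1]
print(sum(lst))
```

j=1: lst[1] = 6+5 = 11 → [5, 11, 7, 7, 2, 7, 9, 0]
j=2: lst[2] = 7+11 = 18 → [5, 11, 18, 7, 2, 7, 9, 0]
j=3: lst[3] = 7+18 = 25 → [5, 11, 18, 25, 2, 7, 9, 0]
j=4: lst[4] = 2+25 = 27 → [5, 11, 18, 25, 27, 7, 9, 0]
j=5: lst[5] = 7+27 = 34 → [5, 11, 18, 25, 27, 34, 9, 0]
j=6: lst[6] = 9+34 = 43 → [5, 11, 18, 25, 27, 34, 43, 0]
j=7: lst[7] = 0+43 = 43 → [5, 11, 18, 25, 27, 34, 43, 43]
sum = 206

206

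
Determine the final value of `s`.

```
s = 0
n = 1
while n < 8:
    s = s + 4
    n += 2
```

16

n=1: s = 0+4 = 4
n=3: s = 4+4 = 8
n=5: s = 8+4 = 12
n=7: s = 12+4 = 16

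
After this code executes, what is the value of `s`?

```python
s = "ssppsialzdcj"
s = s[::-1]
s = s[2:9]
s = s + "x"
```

reverse → 'jcdzlaisppss'
slice [2:9] → 'dzlaisp'
+ 'x' → 'dzlaispx'

'dzlaispx'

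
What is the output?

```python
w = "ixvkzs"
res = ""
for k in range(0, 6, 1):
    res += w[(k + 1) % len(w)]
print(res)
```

k=0: add w[1]='x' → 'x'
k=1: add w[2]='v' → 'xv'
k=2: add w[3]='k' → 'xvk'
k=3: add w[4]='z' → 'xvkz'
k=4: add w[5]='s' → 'xvkzs'
k=5: add w[0]='i' → 'xvkzsi'

xvkzsi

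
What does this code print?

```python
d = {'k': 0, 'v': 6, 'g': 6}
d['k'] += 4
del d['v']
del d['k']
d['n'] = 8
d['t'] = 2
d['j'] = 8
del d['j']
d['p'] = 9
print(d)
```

{'g': 6, 'n': 8, 't': 2, 'p': 9}

d['k'] = 0+4 = 4 → {'k': 4, 'v': 6, 'g': 6}
del 'v' → {'k': 4, 'g': 6}
del 'k' → {'g': 6}
d['n'] = 8 → {'g': 6, 'n': 8}
d['t'] = 2 → {'g': 6, 'n': 8, 't': 2}
d['j'] = 8 → {'g': 6, 'n': 8, 't': 2, 'j': 8}
del 'j' → {'g': 6, 'n': 8, 't': 2}
d['p'] = 9 → {'g': 6, 'n': 8, 't': 2, 'p': 9}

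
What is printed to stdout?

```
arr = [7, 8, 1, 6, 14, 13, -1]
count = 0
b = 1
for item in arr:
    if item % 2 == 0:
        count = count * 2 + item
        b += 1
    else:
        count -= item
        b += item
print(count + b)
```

10

item=7: not even, count = 0-7 = -7; b=8
item=8: even, count = (-7)*2+8 = -6; b=9
item=1: not even, count = (-6)-1 = -7; b=10
item=6: even, count = (-7)*2+6 = -8; b=11
item=14: even, count = (-8)*2+14 = -2; b=12
item=13: not even, count = (-2)-13 = -15; b=25
item=-1: not even, count = (-15)-(-1) = -14; b=24
count+b = (-14)+24 = 10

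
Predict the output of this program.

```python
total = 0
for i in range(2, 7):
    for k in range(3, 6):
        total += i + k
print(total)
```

120

i=2,k=3: total = 0+5 = 5
i=2,k=4: total = 5+6 = 11
i=2,k=5: total = 11+7 = 18
i=3,k=3: total = 18+6 = 24
i=3,k=4: total = 24+7 = 31
i=3,k=5: total = 31+8 = 39
i=4,k=3: total = 39+7 = 46
i=4,k=4: total = 46+8 = 54
i=4,k=5: total = 54+9 = 63
i=5,k=3: total = 63+8 = 71
i=5,k=4: total = 71+9 = 80
i=5,k=5: total = 80+10 = 90
i=6,k=3: total = 90+9 = 99
i=6,k=4: total = 99+10 = 109
i=6,k=5: total = 109+11 = 120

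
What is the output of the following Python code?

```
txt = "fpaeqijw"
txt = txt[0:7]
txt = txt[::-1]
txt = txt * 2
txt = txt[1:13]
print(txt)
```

slice [0:7] → 'fpaeqij'
reverse → 'jiqeapf'
repeat ×2 → 'jiqeapfjiqeapf'
slice [1:13] → 'iqeapfjiqeap'

iqeapfjiqeap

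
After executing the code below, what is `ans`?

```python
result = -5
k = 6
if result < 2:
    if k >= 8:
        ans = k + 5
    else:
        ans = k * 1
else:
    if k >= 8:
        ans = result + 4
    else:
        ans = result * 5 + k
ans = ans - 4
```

2

result=-5, k=6
result < 2 is True; k >= 8 is False
→ ans = k * 1 = 6
ans = 6-4 = 2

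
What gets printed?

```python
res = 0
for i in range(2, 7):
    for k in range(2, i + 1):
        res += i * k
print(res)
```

245

i=2,k=2: res = 0+4 = 4
i=3,k=2: res = 4+6 = 10
i=3,k=3: res = 10+9 = 19
i=4,k=2: res = 19+8 = 27
i=4,k=3: res = 27+12 = 39
i=4,k=4: res = 39+16 = 55
i=5,k=2: res = 55+10 = 65
i=5,k=3: res = 65+15 = 80
i=5,k=4: res = 80+20 = 100
i=5,k=5: res = 100+25 = 125
i=6,k=2: res = 125+12 = 137
i=6,k=3: res = 137+18 = 155
i=6,k=4: res = 155+24 = 179
i=6,k=5: res = 179+30 = 209
i=6,k=6: res = 209+36 = 245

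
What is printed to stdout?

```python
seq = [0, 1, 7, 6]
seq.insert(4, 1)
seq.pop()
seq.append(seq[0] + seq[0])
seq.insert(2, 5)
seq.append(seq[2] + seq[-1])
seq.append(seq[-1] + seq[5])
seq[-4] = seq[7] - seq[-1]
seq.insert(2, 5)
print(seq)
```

insert 1 at 4 → [0, 1, 7, 6, 1]
pop() removes 1 → [0, 1, 7, 6]
append seq[0]+seq[0] = 0+0 = 0 → [0, 1, 7, 6, 0]
insert 5 at 2 → [0, 1, 5, 7, 6, 0]
append seq[2]+seq[-1] = 5+0 = 5 → [0, 1, 5, 7, 6, 0, 5]
append seq[-1]+seq[5] = 5+0 = 5 → [0, 1, 5, 7, 6, 0, 5, 5]
seq[-4] = seq[7]-seq[-1] = 5-5 = 0 → [0, 1, 5, 7, 0, 0, 5, 5]
insert 5 at 2 → [0, 1, 5, 5, 7, 0, 0, 5, 5]

[0, 1, 5, 5, 7, 0, 0, 5, 5]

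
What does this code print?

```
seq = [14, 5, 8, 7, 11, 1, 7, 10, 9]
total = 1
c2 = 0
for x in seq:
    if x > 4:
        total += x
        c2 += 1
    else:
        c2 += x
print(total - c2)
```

63

x=14: >4, total = 1+14 = 15; c2=1
x=5: >4, total = 15+5 = 20; c2=2
x=8: >4, total = 20+8 = 28; c2=3
x=7: >4, total = 28+7 = 35; c2=4
x=11: >4, total = 35+11 = 46; c2=5
x=1: not >4; c2=6
x=7: >4, total = 46+7 = 53; c2=7
x=10: >4, total = 53+10 = 63; c2=8
x=9: >4, total = 63+9 = 72; c2=9
total-c2 = 72-9 = 63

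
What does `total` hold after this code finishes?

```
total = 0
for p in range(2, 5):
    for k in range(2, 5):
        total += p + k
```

p=2,k=2: total = 0+4 = 4
p=2,k=3: total = 4+5 = 9
p=2,k=4: total = 9+6 = 15
p=3,k=2: total = 15+5 = 20
p=3,k=3: total = 20+6 = 26
p=3,k=4: total = 26+7 = 33
p=4,k=2: total = 33+6 = 39
p=4,k=3: total = 39+7 = 46
p=4,k=4: total = 46+8 = 54

54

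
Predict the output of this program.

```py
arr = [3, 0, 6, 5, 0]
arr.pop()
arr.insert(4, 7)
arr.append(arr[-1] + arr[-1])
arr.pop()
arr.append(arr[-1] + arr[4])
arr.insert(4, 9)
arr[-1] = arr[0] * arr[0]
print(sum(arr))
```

39

pop() removes 0 → [3, 0, 6, 5]
insert 7 at 4 → [3, 0, 6, 5, 7]
append arr[-1]+arr[-1] = 7+7 = 14 → [3, 0, 6, 5, 7, 14]
pop() removes 14 → [3, 0, 6, 5, 7]
append arr[-1]+arr[4] = 7+7 = 14 → [3, 0, 6, 5, 7, 14]
insert 9 at 4 → [3, 0, 6, 5, 9, 7, 14]
arr[-1] = arr[0]*arr[0] = 3*3 = 9 → [3, 0, 6, 5, 9, 7, 9]
sum = 39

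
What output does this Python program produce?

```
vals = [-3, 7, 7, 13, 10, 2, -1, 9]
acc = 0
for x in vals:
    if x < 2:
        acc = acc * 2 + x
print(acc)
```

-7

x=-3: <2, acc = 0*2+(-3) = -3
x=7: not <2
x=7: not <2
x=13: not <2
x=10: not <2
x=2: not <2
x=-1: <2, acc = (-3)*2+(-1) = -7
x=9: not <2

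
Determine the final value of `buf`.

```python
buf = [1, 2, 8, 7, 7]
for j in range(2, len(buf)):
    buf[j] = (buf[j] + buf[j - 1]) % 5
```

j=2: buf[2] = (8+2)%5 = 0 → [1, 2, 0, 7, 7]
j=3: buf[3] = (7+0)%5 = 2 → [1, 2, 0, 2, 7]
j=4: buf[4] = (7+2)%5 = 4 → [1, 2, 0, 2, 4]

[1, 2, 0, 2, 4]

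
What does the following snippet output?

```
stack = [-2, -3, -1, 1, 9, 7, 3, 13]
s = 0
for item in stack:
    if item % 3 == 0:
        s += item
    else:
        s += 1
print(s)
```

item=-2: not %3==0, s = 0+1 = 1
item=-3: %3==0, s = 1+(-3) = -2
item=-1: not %3==0, s = (-2)+1 = -1
item=1: not %3==0, s = (-1)+1 = 0
item=9: %3==0, s = 0+9 = 9
item=7: not %3==0, s = 9+1 = 10
item=3: %3==0, s = 10+3 = 13
item=13: not %3==0, s = 13+1 = 14

14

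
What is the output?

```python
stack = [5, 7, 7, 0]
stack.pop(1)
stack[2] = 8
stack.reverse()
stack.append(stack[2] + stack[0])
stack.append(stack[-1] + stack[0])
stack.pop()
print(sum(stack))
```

pop(1) removes 7 → [5, 7, 0]
stack[2] = 8 → [5, 7, 8]
reverse → [8, 7, 5]
append stack[2]+stack[0] = 5+8 = 13 → [8, 7, 5, 13]
append stack[-1]+stack[0] = 13+8 = 21 → [8, 7, 5, 13, 21]
pop() removes 21 → [8, 7, 5, 13]
sum = 33

33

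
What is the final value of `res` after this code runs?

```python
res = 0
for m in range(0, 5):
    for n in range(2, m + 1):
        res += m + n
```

m=2,n=2: res = 0+4 = 4
m=3,n=2: res = 4+5 = 9
m=3,n=3: res = 9+6 = 15
m=4,n=2: res = 15+6 = 21
m=4,n=3: res = 21+7 = 28
m=4,n=4: res = 28+8 = 36

36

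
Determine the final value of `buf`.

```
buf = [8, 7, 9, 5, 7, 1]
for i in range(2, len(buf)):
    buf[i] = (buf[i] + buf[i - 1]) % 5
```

[8, 7, 1, 1, 3, 4]

i=2: buf[2] = (9+7)%5 = 1 → [8, 7, 1, 5, 7, 1]
i=3: buf[3] = (5+1)%5 = 1 → [8, 7, 1, 1, 7, 1]
i=4: buf[4] = (7+1)%5 = 3 → [8, 7, 1, 1, 3, 1]
i=5: buf[5] = (1+3)%5 = 4 → [8, 7, 1, 1, 3, 4]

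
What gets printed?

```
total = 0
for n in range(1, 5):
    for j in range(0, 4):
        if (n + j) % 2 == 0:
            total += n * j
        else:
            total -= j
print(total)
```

16

n=1,j=0: odd sum, total = 0-0 = 0
n=1,j=1: even sum, total = 0+1 = 1
n=1,j=2: odd sum, total = 1-2 = -1
n=1,j=3: even sum, total = (-1)+3 = 2
n=2,j=0: even sum, total = 2+0 = 2
n=2,j=1: odd sum, total = 2-1 = 1
n=2,j=2: even sum, total = 1+4 = 5
n=2,j=3: odd sum, total = 5-3 = 2
n=3,j=0: odd sum, total = 2-0 = 2
n=3,j=1: even sum, total = 2+3 = 5
n=3,j=2: odd sum, total = 5-2 = 3
n=3,j=3: even sum, total = 3+9 = 12
n=4,j=0: even sum, total = 12+0 = 12
n=4,j=1: odd sum, total = 12-1 = 11
n=4,j=2: even sum, total = 11+8 = 19
n=4,j=3: odd sum, total = 19-3 = 16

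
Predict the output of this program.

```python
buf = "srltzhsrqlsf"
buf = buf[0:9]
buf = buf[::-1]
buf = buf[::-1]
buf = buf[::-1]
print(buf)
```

qrshztlrs

slice [0:9] → 'srltzhsrq'
reverse → 'qrshztlrs'
reverse → 'srltzhsrq'
reverse → 'qrshztlrs'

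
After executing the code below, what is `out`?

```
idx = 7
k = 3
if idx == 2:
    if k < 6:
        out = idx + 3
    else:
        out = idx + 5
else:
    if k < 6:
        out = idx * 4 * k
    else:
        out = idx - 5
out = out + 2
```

86

idx=7, k=3
idx == 2 is False; k < 6 is True
→ out = idx * 4 * k = 84
out = 84+2 = 86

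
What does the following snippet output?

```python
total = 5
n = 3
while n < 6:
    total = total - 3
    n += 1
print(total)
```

n=3: total = 5-3 = 2
n=4: total = 2-3 = -1
n=5: total = (-1)-3 = -4

-4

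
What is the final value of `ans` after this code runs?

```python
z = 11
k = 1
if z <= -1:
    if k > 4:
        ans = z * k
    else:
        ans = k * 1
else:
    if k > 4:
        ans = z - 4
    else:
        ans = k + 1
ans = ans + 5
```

z=11, k=1
z <= -1 is False; k > 4 is False
→ ans = k + 1 = 2
ans = 2+5 = 7

7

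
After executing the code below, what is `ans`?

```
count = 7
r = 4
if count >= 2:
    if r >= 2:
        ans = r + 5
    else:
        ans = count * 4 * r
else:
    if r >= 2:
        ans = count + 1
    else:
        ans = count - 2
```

count=7, r=4
count >= 2 is True; r >= 2 is True
→ ans = r + 5 = 9

9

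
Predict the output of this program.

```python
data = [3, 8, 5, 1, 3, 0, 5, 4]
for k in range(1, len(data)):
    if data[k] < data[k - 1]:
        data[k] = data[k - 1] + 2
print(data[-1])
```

k=1: 8>=3, unchanged → [3, 8, 5, 1, 3, 0, 5, 4]
k=2: 5<8, data[2] = 8+2 = 10 → [3, 8, 10, 1, 3, 0, 5, 4]
k=3: 1<10, data[3] = 10+2 = 12 → [3, 8, 10, 12, 3, 0, 5, 4]
k=4: 3<12, data[4] = 12+2 = 14 → [3, 8, 10, 12, 14, 0, 5, 4]
k=5: 0<14, data[5] = 14+2 = 16 → [3, 8, 10, 12, 14, 16, 5, 4]
k=6: 5<16, data[6] = 16+2 = 18 → [3, 8, 10, 12, 14, 16, 18, 4]
k=7: 4<18, data[7] = 18+2 = 20 → [3, 8, 10, 12, 14, 16, 18, 20]

20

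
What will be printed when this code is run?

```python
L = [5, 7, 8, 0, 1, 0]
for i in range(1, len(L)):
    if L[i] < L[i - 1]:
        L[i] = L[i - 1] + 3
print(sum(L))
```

i=1: 7>=5, unchanged → [5, 7, 8, 0, 1, 0]
i=2: 8>=7, unchanged → [5, 7, 8, 0, 1, 0]
i=3: 0<8, L[3] = 8+3 = 11 → [5, 7, 8, 11, 1, 0]
i=4: 1<11, L[4] = 11+3 = 14 → [5, 7, 8, 11, 14, 0]
i=5: 0<14, L[5] = 14+3 = 17 → [5, 7, 8, 11, 14, 17]
sum = 62

62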